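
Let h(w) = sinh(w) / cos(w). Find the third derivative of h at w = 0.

4

Divide the numerator series by the denominator series (power-series long division).
The coefficient of w^3 in the expansion is 2/3, so h′′′(0) = 3! * (2/3) = 4.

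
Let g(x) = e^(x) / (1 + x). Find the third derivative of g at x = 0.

Multiply the two series term by term and collect like powers.
The coefficient of x^3 in the expansion is -1/3, so g′′′(0) = 3! * (-1/3) = -2.

-2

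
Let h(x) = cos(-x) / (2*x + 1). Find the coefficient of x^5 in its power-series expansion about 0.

Expand 1/(denominator) as a geometric series and multiply by the numerator's series.
So c_5 = h^(5)(0)/5! = -337/12.

-337/12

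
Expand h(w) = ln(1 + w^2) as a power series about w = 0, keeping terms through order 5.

Use the known series and substitute for the argument.
h(0) = 0
h′(0) = 0
h′′(0) = 2
h′′′(0) = 0
h^(4)(0) = -12
h^(5)(0) = 0
Dividing each by k! gives the coefficients c_0, ..., c_5.

-w^4/2 + w^2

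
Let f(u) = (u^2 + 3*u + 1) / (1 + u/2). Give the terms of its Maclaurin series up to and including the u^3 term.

u^3/8 - u^2/4 + 5*u/2 + 1

Shift and add copies of the series according to the polynomial's terms.
f(0) = 1
f′(0) = 5/2
f′′(0) = -1/2
f′′′(0) = 3/4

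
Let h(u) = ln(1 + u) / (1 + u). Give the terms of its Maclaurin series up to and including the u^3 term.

Multiply the two series term by term and collect like powers.
h(0) = 0
h′(0) = 1
h′′(0) = -3
h′′′(0) = 11

11*u^3/6 - 3*u^2/2 + u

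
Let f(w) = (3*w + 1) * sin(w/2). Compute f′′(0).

3

Multiply each power in the prefactor through the base expansion.
The coefficient of w^2 in the expansion is 3/2, so f′′(0) = 2! * (3/2) = 3.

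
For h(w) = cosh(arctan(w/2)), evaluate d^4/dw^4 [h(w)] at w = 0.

Let u equal the inner series; expand the outer function in u and truncate.
The coefficient of w^4 in the expansion is -7/384, so h^(4)(0) = 4! * (-7/384) = -7/16.

-7/16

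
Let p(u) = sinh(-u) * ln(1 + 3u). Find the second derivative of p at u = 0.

-6

Write out both Maclaurin series and multiply, keeping only the needed powers.
From the series, [u^2] p = -3; multiply by 2! = 2 to get -6.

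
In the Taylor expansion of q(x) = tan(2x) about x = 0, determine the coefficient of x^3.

Use the known series and substitute for the argument.
[x^0] = 0;  [x^1] = 2;  [x^2] = 0;  [x^3] = 8/3.
So c_3 = q′′′(0)/3! = 8/3.

8/3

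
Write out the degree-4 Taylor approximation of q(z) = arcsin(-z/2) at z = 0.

q(0) = 0
q′(0) = -1/2
q′′(0) = 0
q′′′(0) = -1/8
q^(4)(0) = 0
Then c_k = q^(k)(0)/k! gives each Taylor coefficient.

-z^3/48 - z/2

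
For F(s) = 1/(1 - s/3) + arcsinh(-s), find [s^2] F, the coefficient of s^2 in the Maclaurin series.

Add the two expansions coefficient-wise.
F(0) = 1
F′(0) = -2/3
F′′(0) = 2/9
So c_2 = F′′(0)/2! = 1/9.

1/9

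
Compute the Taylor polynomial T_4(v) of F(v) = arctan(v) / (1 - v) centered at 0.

2*v^4/3 + 2*v^3/3 + v^2 + v

Use 1/(1 - r) = Σ r^k on the denominator, then take the Cauchy product.
F(0) = 0
F′(0) = 1
F′′(0) = 2
F′′′(0) = 4
F^(4)(0) = 16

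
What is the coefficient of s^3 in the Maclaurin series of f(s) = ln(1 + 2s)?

f(0) = 0
f′(0) = 2
f′′(0) = -4
f′′′(0) = 16

8/3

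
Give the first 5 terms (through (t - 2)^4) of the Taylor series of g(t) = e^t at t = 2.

Use the known series and substitute for the argument.
g(2) = e^(2)
g′(2) = e^(2)
g′′(2) = e^(2)
g′′′(2) = e^(2)
g^(4)(2) = e^(2)

(t - 2)^4*e^(2)/24 + (t - 2)^3*e^(2)/6 + (t - 2)^2*e^(2)/2 + (t - 2)*e^(2) + e^(2)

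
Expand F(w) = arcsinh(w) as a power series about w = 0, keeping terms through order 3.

[w^0] = 0;  [w^1] = 1;  [w^2] = 0;  [w^3] = -1/6.

-w^3/6 + w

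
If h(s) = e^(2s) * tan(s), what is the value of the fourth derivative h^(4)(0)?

Write out both Maclaurin series and multiply, keeping only the needed powers.
The coefficient of s^4 in the expansion is 2, so h^(4)(0) = 4! * (2) = 48.

48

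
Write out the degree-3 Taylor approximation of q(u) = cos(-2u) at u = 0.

q(0) = 1
q′(0) = 0
q′′(0) = -4
q′′′(0) = 0

1 - 2*u^2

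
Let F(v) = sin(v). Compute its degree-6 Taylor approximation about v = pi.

[(v - pi)^0] = 0;  [(v - pi)^1] = -1;  [(v - pi)^2] = 0;  [(v - pi)^3] = 1/6;  [(v - pi)^4] = 0;  [(v - pi)^5] = -1/120;  [(v - pi)^6] = 0.

-(v - pi)^5/120 + (v - pi)^3/6 - (v - pi)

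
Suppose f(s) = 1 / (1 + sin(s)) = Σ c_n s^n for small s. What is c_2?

Write 1/(1+u) = 1 - u + u^2 - u^3 + ... and substitute the series for u.
f(0) = 1
f′(0) = -1
f′′(0) = 2
The Taylor polynomial is Σ f^(k)(0)/k! · s^k.

1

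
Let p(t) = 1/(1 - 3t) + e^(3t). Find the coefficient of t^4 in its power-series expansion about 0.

Combine the two series term by term.
p(0) = 2
p′(0) = 6
p′′(0) = 27
p′′′(0) = 189
p^(4)(0) = 2025

675/8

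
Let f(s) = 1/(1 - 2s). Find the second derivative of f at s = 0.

8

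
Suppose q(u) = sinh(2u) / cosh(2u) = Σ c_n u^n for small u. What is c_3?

Divide the numerator series by the denominator series (power-series long division).
q(0) = 0
q′(0) = 2
q′′(0) = 0
q′′′(0) = -16
So c_3 = q′′′(0)/3! = -8/3.

-8/3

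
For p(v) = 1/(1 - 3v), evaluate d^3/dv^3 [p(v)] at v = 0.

Compute the successive derivatives at the expansion point and divide by k!.
From the series, [v^3] p = 27; multiply by 3! = 6 to get 162.

162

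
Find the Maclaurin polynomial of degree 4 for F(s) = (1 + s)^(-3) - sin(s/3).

15*s^4 - 1619*s^3/162 + 6*s^2 - 10*s/3 + 1

Expand each term separately and add.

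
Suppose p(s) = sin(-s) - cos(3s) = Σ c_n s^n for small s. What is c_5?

Add the two expansions coefficient-wise.
[s^0] = -1;  [s^1] = -1;  [s^2] = 9/2;  [s^3] = 1/6;  [s^4] = -27/8;  [s^5] = -1/120.
So c_5 = p^(5)(0)/5! = -1/120.

-1/120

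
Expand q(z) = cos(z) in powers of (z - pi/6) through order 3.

q(pi/6) = sqrt(3)/2
q′(pi/6) = -1/2
q′′(pi/6) = -sqrt(3)/2
q′′′(pi/6) = 1/2

(z - pi/6)^3/12 - sqrt(3)*(z - pi/6)^2/4 - (z - pi/6)/2 + sqrt(3)/2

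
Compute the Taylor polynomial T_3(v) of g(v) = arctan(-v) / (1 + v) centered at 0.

Take the Cauchy product of the two expansions.

-2*v^3/3 + v^2 - v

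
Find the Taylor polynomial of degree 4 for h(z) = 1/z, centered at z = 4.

h(4) = 1/4
h′(4) = -1/16
h′′(4) = 1/32
h′′′(4) = -3/128
h^(4)(4) = 3/128

(z - 4)^4/1024 - (z - 4)^3/256 + (z - 4)^2/64 - (z - 4)/16 + 1/4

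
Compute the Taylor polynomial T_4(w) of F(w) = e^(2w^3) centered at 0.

2*w^3 + 1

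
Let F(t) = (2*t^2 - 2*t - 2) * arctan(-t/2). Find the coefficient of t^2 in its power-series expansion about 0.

1

Distribute the polynomial across the series and collect like powers.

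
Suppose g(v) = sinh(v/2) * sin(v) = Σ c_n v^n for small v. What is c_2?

Multiply the two series term by term and collect like powers.

1/2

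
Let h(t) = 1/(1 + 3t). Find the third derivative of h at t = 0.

The coefficient of t^3 in the expansion is -27, so h′′′(0) = 3! * (-27) = -162.

-162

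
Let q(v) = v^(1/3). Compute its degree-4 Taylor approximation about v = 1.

-10*(v - 1)^4/243 + 5*(v - 1)^3/81 - (v - 1)^2/9 + (v - 1)/3 + 1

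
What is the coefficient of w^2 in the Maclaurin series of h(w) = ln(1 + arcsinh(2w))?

-2

Substitute the inner expansion into the outer series and collect powers.
[w^0] = 0;  [w^1] = 2;  [w^2] = -2.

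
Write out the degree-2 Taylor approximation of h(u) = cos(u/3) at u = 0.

1 - u^2/18

[u^0] = 1;  [u^1] = 0;  [u^2] = -1/18.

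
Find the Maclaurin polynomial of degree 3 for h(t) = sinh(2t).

4*t^3/3 + 2*t

[t^0] = 0;  [t^1] = 2;  [t^2] = 0;  [t^3] = 4/3.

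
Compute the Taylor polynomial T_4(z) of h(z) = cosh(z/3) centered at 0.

z^4/1944 + z^2/18 + 1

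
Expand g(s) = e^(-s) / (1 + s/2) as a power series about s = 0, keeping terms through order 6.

Multiply the two series term by term and collect like powers.
[s^0] = 1;  [s^1] = -3/2;  [s^2] = 5/4;  [s^3] = -19/24;  [s^4] = 7/16;  [s^5] = -109/480;  [s^6] = 331/2880.

331*s^6/2880 - 109*s^5/480 + 7*s^4/16 - 19*s^3/24 + 5*s^2/4 - 3*s/2 + 1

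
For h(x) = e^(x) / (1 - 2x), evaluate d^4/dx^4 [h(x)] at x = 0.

Take the Cauchy product of the two expansions.
From the series, [x^4] h = 211/8; multiply by 4! = 24 to get 633.

633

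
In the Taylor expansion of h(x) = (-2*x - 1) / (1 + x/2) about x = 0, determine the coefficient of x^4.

Shift and add copies of the series according to the polynomial's terms.
h(0) = -1
h′(0) = -3/2
h′′(0) = 3/2
h′′′(0) = -9/4
h^(4)(0) = 9/2
So c_4 = h^(4)(0)/4! = 3/16.

3/16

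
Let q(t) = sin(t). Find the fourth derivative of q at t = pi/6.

1/2

Differentiate repeatedly and evaluate at the center.
The coefficient of (t - pi/6)^4 in the expansion is 1/48, so q^(4)(pi/6) = 4! * (1/48) = 1/2.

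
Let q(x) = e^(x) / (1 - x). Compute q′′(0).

Expand each factor separately, then convolve coefficients.
The coefficient of x^2 in the expansion is 5/2, so q′′(0) = 2! * (5/2) = 5.

5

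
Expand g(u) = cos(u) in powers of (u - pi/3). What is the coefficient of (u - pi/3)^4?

1/48

Use the known series and substitute for the argument.
g(pi/3) = 1/2
g′(pi/3) = -sqrt(3)/2
g′′(pi/3) = -1/2
g′′′(pi/3) = sqrt(3)/2
g^(4)(pi/3) = 1/2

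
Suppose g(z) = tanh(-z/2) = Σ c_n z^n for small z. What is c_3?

Use the known series and substitute for the argument.
g(0) = 0
g′(0) = -1/2
g′′(0) = 0
g′′′(0) = 1/4

1/24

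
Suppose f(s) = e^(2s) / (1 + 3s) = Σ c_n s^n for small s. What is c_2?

5

Write out both Maclaurin series and multiply, keeping only the needed powers.
f(0) = 1
f′(0) = -1
f′′(0) = 10
Then c_k = f^(k)(0)/k! gives each Taylor coefficient.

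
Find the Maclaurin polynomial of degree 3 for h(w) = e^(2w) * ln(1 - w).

Write out both Maclaurin series and multiply, keeping only the needed powers.
h(0) = 0
h′(0) = -1
h′′(0) = -5
h′′′(0) = -20
Then c_k = h^(k)(0)/k! gives each Taylor coefficient.

-10*w^3/3 - 5*w^2/2 - w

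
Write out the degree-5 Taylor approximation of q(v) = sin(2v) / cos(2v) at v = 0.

64*v^5/15 + 8*v^3/3 + 2*v

Divide the numerator series by the denominator series (power-series long division).
q(0) = 0
q′(0) = 2
q′′(0) = 0
q′′′(0) = 16
q^(4)(0) = 0
q^(5)(0) = 512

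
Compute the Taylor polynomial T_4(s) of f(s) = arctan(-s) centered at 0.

f(0) = 0
f′(0) = -1
f′′(0) = 0
f′′′(0) = 2
f^(4)(0) = 0
Then c_k = f^(k)(0)/k! gives each Taylor coefficient.

s^3/3 - s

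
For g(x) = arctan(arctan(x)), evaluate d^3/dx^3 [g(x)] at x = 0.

Compose series: expand the inner function first, then feed it into the outer expansion.
The coefficient of x^3 in the expansion is -2/3, so g′′′(0) = 3! * (-2/3) = -4.

-4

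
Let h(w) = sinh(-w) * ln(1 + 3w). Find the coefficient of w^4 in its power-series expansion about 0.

Write out both Maclaurin series and multiply, keeping only the needed powers.
h(0) = 0
h′(0) = 0
h′′(0) = -6
h′′′(0) = 27
h^(4)(0) = -228

-19/2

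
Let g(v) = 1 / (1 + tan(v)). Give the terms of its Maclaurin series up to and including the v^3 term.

-4*v^3/3 + v^2 - v + 1

Use the geometric series for the reciprocal, then substitute.
g(0) = 1
g′(0) = -1
g′′(0) = 2
g′′′(0) = -8
The Taylor polynomial is Σ g^(k)(0)/k! · v^k.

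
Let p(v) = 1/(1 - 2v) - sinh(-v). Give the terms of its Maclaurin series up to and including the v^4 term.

Expand each term separately and add.

16*v^4 + 49*v^3/6 + 4*v^2 + 3*v + 1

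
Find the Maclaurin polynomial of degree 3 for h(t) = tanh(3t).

-9*t^3 + 3*t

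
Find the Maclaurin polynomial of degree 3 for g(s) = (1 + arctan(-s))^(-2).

10*s^3/3 + 3*s^2 + 2*s + 1

Plug the Maclaurin series of the inner function into that of the outer and collect terms.
g(0) = 1
g′(0) = 2
g′′(0) = 6
g′′′(0) = 20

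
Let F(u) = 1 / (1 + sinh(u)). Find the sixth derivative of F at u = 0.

1232

Use the geometric series for the reciprocal, then substitute.
The coefficient of u^6 in the expansion is 77/45, so F^(6)(0) = 6! * (77/45) = 1232.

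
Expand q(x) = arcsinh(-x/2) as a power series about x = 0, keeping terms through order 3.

x^3/48 - x/2

q(0) = 0
q′(0) = -1/2
q′′(0) = 0
q′′′(0) = 1/8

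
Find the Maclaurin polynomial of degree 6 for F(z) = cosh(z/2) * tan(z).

341*z^5/1920 + 11*z^3/24 + z

Multiply the two series term by term and collect like powers.
[z^0] = 0;  [z^1] = 1;  [z^2] = 0;  [z^3] = 11/24;  [z^4] = 0;  [z^5] = 341/1920;  [z^6] = 0.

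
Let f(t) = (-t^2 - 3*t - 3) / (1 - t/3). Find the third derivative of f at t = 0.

-14/3

Shift and add copies of the series according to the polynomial's terms.
The coefficient of t^3 in the expansion is -7/9, so f′′′(0) = 3! * (-7/9) = -14/3.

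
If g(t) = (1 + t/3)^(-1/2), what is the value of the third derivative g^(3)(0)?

Apply the Taylor formula c_k = f^(k)(a)/k!.
From the series, [t^3] g = -5/432; multiply by 3! = 6 to get -5/72.

-5/72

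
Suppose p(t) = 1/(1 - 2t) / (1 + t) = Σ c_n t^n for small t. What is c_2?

3

Expand each factor separately, then convolve coefficients.
p(0) = 1
p′(0) = 1
p′′(0) = 6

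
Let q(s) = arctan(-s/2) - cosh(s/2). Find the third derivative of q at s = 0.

1/4

Add the two expansions coefficient-wise.
From the series, [s^3] q = 1/24; multiply by 3! = 6 to get 1/4.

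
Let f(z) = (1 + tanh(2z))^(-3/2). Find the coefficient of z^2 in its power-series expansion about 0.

15/2

Plug the Maclaurin series of the inner function into that of the outer and collect terms.
f(0) = 1
f′(0) = -3
f′′(0) = 15
So c_2 = f′′(0)/2! = 15/2.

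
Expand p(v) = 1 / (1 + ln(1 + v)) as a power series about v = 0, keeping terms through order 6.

Write 1/(1+u) = 1 - u + u^2 - u^3 + ... and substitute the series for u.
[v^0] = 1;  [v^1] = -1;  [v^2] = 3/2;  [v^3] = -7/3;  [v^4] = 11/3;  [v^5] = -347/60;  [v^6] = 3289/360.

3289*v^6/360 - 347*v^5/60 + 11*v^4/3 - 7*v^3/3 + 3*v^2/2 - v + 1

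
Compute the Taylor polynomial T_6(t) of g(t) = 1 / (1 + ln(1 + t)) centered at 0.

Write 1/(1+u) = 1 - u + u^2 - u^3 + ... and substitute the series for u.

3289*t^6/360 - 347*t^5/60 + 11*t^4/3 - 7*t^3/3 + 3*t^2/2 - t + 1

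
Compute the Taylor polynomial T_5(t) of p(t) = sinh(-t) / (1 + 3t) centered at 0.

-9901*t^5/120 + 55*t^4/2 - 55*t^3/6 + 3*t^2 - t

Expand each factor separately, then convolve coefficients.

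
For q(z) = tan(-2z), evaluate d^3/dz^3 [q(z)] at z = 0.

The coefficient of z^3 in the expansion is -8/3, so q′′′(0) = 3! * (-8/3) = -16.

-16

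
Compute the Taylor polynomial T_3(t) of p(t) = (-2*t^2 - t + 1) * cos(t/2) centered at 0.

Multiply each power in the prefactor through the base expansion.
p(0) = 1
p′(0) = -1
p′′(0) = -17/4
p′′′(0) = 3/4
The Taylor polynomial is Σ p^(k)(0)/k! · t^k.

t^3/8 - 17*t^2/8 - t + 1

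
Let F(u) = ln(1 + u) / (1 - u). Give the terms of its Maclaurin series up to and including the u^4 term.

Use 1/(1 - r) = Σ r^k on the denominator, then take the Cauchy product.
[u^0] = 0;  [u^1] = 1;  [u^2] = 1/2;  [u^3] = 5/6;  [u^4] = 7/12.

7*u^4/12 + 5*u^3/6 + u^2/2 + u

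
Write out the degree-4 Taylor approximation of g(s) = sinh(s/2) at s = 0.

Differentiate repeatedly and evaluate at the center.
g(0) = 0
g′(0) = 1/2
g′′(0) = 0
g′′′(0) = 1/8
g^(4)(0) = 0
Dividing each by k! gives the coefficients c_0, ..., c_4.

s^3/48 + s/2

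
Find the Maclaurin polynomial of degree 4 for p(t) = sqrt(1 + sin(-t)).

t^4/384 + t^3/48 - t^2/8 - t/2 + 1

Substitute the inner expansion into the outer series and collect powers.
p(0) = 1
p′(0) = -1/2
p′′(0) = -1/4
p′′′(0) = 1/8
p^(4)(0) = 1/16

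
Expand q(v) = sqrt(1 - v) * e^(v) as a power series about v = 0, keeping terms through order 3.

-13*v^3/48 - v^2/8 + v/2 + 1

Take the Cauchy product of the two expansions.
q(0) = 1
q′(0) = 1/2
q′′(0) = -1/4
q′′′(0) = -13/8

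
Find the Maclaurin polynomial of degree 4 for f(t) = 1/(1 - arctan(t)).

t^4/3 + 2*t^3/3 + t^2 + t + 1

Compose series: expand the inner function first, then feed it into the outer expansion.
f(0) = 1
f′(0) = 1
f′′(0) = 2
f′′′(0) = 4
f^(4)(0) = 8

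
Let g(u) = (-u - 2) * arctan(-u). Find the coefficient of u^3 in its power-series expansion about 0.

Shift and add copies of the series according to the polynomial's terms.
[u^0] = 0;  [u^1] = 2;  [u^2] = 1;  [u^3] = -2/3.

-2/3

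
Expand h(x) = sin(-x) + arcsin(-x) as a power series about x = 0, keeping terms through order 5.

Combine the two series term by term.
[x^0] = 0;  [x^1] = -2;  [x^2] = 0;  [x^3] = 0;  [x^4] = 0;  [x^5] = -1/12.

-x^5/12 - 2*x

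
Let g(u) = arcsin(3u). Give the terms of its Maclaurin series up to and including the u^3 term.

9*u^3/2 + 3*u

g(0) = 0
g′(0) = 3
g′′(0) = 0
g′′′(0) = 27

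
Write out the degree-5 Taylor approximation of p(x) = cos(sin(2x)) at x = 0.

Compose series: expand the inner function first, then feed it into the outer expansion.
p(0) = 1
p′(0) = 0
p′′(0) = -4
p′′′(0) = 0
p^(4)(0) = 80
p^(5)(0) = 0
Dividing each by k! gives the coefficients c_0, ..., c_5.

10*x^4/3 - 2*x^2 + 1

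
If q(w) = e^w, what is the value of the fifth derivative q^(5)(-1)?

e^(-1)

The coefficient of (w + 1)^5 in the expansion is e^(-1)/120, so q^(5)(-1) = 5! * (e^(-1)/120) = e^(-1).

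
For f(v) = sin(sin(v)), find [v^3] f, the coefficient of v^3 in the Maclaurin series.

Compose series: expand the inner function first, then feed it into the outer expansion.

-1/3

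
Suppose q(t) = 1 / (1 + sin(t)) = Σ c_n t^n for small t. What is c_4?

2/3

Write 1/(1+u) = 1 - u + u^2 - u^3 + ... and substitute the series for u.
So c_4 = q^(4)(0)/4! = 2/3.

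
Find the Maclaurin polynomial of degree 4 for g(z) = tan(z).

z^3/3 + z

Use the known series and substitute for the argument.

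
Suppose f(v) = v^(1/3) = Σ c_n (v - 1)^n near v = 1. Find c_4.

-10/243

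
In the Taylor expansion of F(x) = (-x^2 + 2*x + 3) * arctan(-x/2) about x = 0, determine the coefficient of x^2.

-1

Shift and add copies of the series according to the polynomial's terms.
F(0) = 0
F′(0) = -3/2
F′′(0) = -2
So c_2 = F′′(0)/2! = -1.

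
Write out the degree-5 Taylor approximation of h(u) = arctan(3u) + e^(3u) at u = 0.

405*u^5/8 + 27*u^4/8 - 9*u^3/2 + 9*u^2/2 + 6*u + 1

Combine the two series term by term.
h(0) = 1
h′(0) = 6
h′′(0) = 9
h′′′(0) = -27
h^(4)(0) = 81
h^(5)(0) = 6075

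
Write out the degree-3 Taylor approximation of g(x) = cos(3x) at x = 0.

1 - 9*x^2/2

Apply the Taylor formula c_k = f^(k)(a)/k!.
[x^0] = 1;  [x^1] = 0;  [x^2] = -9/2;  [x^3] = 0.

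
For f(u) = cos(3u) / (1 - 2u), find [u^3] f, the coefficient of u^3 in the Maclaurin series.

Write out both Maclaurin series and multiply, keeping only the needed powers.
f(0) = 1
f′(0) = 2
f′′(0) = -1
f′′′(0) = -6
So c_3 = f′′′(0)/3! = -1.

-1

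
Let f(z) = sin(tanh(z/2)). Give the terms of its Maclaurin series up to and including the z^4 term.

-z^3/16 + z/2

Substitute the inner expansion into the outer series and collect powers.
f(0) = 0
f′(0) = 1/2
f′′(0) = 0
f′′′(0) = -3/8
f^(4)(0) = 0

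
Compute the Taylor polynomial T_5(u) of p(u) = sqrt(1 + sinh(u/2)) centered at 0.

241*u^5/122880 - 31*u^4/6144 + 7*u^3/384 - u^2/32 + u/4 + 1

Compose series: expand the inner function first, then feed it into the outer expansion.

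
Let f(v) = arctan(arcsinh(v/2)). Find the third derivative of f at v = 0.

-3/8

Compose series: expand the inner function first, then feed it into the outer expansion.
From the series, [v^3] f = -1/16; multiply by 3! = 6 to get -3/8.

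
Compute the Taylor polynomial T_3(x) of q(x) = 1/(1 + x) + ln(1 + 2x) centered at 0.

Add the two expansions coefficient-wise.
q(0) = 1
q′(0) = 1
q′′(0) = -2
q′′′(0) = 10
The Taylor polynomial is Σ q^(k)(0)/k! · x^k.

5*x^3/3 - x^2 + x + 1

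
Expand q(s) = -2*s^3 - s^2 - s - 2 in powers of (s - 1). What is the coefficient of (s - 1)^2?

-7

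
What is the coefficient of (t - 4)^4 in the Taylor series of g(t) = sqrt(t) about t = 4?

-5/16384

g(4) = 2
g′(4) = 1/4
g′′(4) = -1/32
g′′′(4) = 3/256
g^(4)(4) = -15/2048
Dividing each by k! gives the coefficients c_0, ..., c_4.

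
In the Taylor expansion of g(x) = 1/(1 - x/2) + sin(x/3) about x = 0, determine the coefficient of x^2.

1/4

Combine the two series term by term.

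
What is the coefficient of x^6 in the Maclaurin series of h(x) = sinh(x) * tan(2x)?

Multiply the two series term by term and collect like powers.
h(0) = 0
h′(0) = 0
h′′(0) = 4
h′′′(0) = 0
h^(4)(0) = 72
h^(5)(0) = 0
h^(6)(0) = 3404
So c_6 = h^(6)(0)/6! = 851/180.

851/180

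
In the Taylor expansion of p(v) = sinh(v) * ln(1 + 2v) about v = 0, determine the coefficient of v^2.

Multiply the two series term by term and collect like powers.
p(0) = 0
p′(0) = 0
p′′(0) = 4

2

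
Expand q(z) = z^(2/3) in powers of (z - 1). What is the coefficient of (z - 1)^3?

c_3 = q′′′(1)/3! = 4/81.

4/81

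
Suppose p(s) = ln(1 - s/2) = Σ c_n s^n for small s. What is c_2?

Apply the Taylor formula c_k = f^(k)(a)/k!.
p(0) = 0
p′(0) = -1/2
p′′(0) = -1/4
So c_2 = p′′(0)/2! = -1/8.

-1/8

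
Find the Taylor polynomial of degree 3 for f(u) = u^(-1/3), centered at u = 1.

[(u - 1)^0] = 1;  [(u - 1)^1] = -1/3;  [(u - 1)^2] = 2/9;  [(u - 1)^3] = -14/81.

-14*(u - 1)^3/81 + 2*(u - 1)^2/9 - (u - 1)/3 + 1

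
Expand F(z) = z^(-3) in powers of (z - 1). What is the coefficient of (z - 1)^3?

-10

[(z - 1)^0] = 1;  [(z - 1)^1] = -3;  [(z - 1)^2] = 6;  [(z - 1)^3] = -10.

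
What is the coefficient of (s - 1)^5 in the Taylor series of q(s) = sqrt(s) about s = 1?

7/256

q(1) = 1
q′(1) = 1/2
q′′(1) = -1/4
q′′′(1) = 3/8
q^(4)(1) = -15/16
q^(5)(1) = 105/32
So c_5 = q^(5)(1)/5! = 7/256.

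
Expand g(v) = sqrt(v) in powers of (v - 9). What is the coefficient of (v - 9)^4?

g(9) = 3
g′(9) = 1/6
g′′(9) = -1/108
g′′′(9) = 1/648
g^(4)(9) = -5/11664
So c_4 = g^(4)(9)/4! = -5/279936.

-5/279936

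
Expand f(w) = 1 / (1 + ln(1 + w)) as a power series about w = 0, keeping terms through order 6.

3289*w^6/360 - 347*w^5/60 + 11*w^4/3 - 7*w^3/3 + 3*w^2/2 - w + 1

Write 1/(1+u) = 1 - u + u^2 - u^3 + ... and substitute the series for u.
[w^0] = 1;  [w^1] = -1;  [w^2] = 3/2;  [w^3] = -7/3;  [w^4] = 11/3;  [w^5] = -347/60;  [w^6] = 3289/360.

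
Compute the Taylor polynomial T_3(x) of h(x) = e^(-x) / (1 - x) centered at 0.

x^3/3 + x^2/2 + 1

Write out both Maclaurin series and multiply, keeping only the needed powers.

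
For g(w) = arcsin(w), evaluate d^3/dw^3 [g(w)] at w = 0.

From the series, [w^3] g = 1/6; multiply by 3! = 6 to get 1.

1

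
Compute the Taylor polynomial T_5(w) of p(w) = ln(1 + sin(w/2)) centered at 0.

w^5/768 - w^4/192 + w^3/48 - w^2/8 + w/2

Compose series: expand the inner function first, then feed it into the outer expansion.
p(0) = 0
p′(0) = 1/2
p′′(0) = -1/4
p′′′(0) = 1/8
p^(4)(0) = -1/8
p^(5)(0) = 5/32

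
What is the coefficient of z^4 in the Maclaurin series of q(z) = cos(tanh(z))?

Plug the Maclaurin series of the inner function into that of the outer and collect terms.
[z^0] = 1;  [z^1] = 0;  [z^2] = -1/2;  [z^3] = 0;  [z^4] = 3/8.

3/8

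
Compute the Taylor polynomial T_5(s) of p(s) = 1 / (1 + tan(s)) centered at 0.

Use the geometric series for the reciprocal, then substitute.
p(0) = 1
p′(0) = -1
p′′(0) = 2
p′′′(0) = -8
p^(4)(0) = 40
p^(5)(0) = -256
The Taylor polynomial is Σ p^(k)(0)/k! · s^k.

-32*s^5/15 + 5*s^4/3 - 4*s^3/3 + s^2 - s + 1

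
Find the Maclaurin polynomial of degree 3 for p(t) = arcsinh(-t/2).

t^3/48 - t/2

[t^0] = 0;  [t^1] = -1/2;  [t^2] = 0;  [t^3] = 1/48.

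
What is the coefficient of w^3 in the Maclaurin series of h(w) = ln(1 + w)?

[w^0] = 0;  [w^1] = 1;  [w^2] = -1/2;  [w^3] = 1/3.

1/3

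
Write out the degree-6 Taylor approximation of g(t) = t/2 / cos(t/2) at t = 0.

Divide the numerator series by the denominator series (power-series long division).
g(0) = 0
g′(0) = 1/2
g′′(0) = 0
g′′′(0) = 3/8
g^(4)(0) = 0
g^(5)(0) = 25/32
g^(6)(0) = 0
The Taylor polynomial is Σ g^(k)(0)/k! · t^k.

5*t^5/768 + t^3/16 + t/2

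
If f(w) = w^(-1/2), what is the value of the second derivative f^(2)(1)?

From the series, [(w - 1)^2] f = 3/8; multiply by 2! = 2 to get 3/4.

3/4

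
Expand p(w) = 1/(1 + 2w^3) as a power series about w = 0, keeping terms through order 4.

p(0) = 1
p′(0) = 0
p′′(0) = 0
p′′′(0) = -12
p^(4)(0) = 0

1 - 2*w^3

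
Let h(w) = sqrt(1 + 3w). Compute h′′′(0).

The coefficient of w^3 in the expansion is 27/16, so h′′′(0) = 3! * (27/16) = 81/8.

81/8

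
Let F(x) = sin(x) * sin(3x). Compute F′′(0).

Expand each factor separately, then convolve coefficients.
The coefficient of x^2 in the expansion is 3, so F′′(0) = 2! * (3) = 6.

6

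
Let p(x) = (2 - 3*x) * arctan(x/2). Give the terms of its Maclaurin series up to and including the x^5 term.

x^5/80 + x^4/8 - x^3/12 - 3*x^2/2 + x

Distribute the polynomial across the series and collect like powers.
p(0) = 0
p′(0) = 1
p′′(0) = -3
p′′′(0) = -1/2
p^(4)(0) = 3
p^(5)(0) = 3/2
The Taylor polynomial is Σ p^(k)(0)/k! · x^k.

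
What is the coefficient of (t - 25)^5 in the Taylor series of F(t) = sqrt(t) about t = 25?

7/500000000

F(25) = 5
F′(25) = 1/10
F′′(25) = -1/500
F′′′(25) = 3/25000
F^(4)(25) = -3/250000
F^(5)(25) = 21/12500000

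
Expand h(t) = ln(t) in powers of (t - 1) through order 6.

-(t - 1)^6/6 + (t - 1)^5/5 - (t - 1)^4/4 + (t - 1)^3/3 - (t - 1)^2/2 + (t - 1)

Apply the Taylor formula c_k = f^(k)(a)/k!.
[(t - 1)^0] = 0;  [(t - 1)^1] = 1;  [(t - 1)^2] = -1/2;  [(t - 1)^3] = 1/3;  [(t - 1)^4] = -1/4;  [(t - 1)^5] = 1/5;  [(t - 1)^6] = -1/6.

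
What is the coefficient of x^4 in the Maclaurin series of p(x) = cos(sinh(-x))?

Plug the Maclaurin series of the inner function into that of the outer and collect terms.

-1/8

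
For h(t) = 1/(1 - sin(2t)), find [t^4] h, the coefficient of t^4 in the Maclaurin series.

Let u equal the inner series; expand the outer function in u and truncate.
h(0) = 1
h′(0) = 2
h′′(0) = 8
h′′′(0) = 40
h^(4)(0) = 256
So c_4 = h^(4)(0)/4! = 32/3.

32/3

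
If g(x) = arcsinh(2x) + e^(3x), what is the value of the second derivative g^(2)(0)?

9

Combine the two series term by term.
The coefficient of x^2 in the expansion is 9/2, so g′′(0) = 2! * (9/2) = 9.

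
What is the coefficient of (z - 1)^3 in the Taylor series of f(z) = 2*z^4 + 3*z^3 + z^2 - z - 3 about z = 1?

Use the known series and substitute for the argument.
f(1) = 2
f′(1) = 18
f′′(1) = 44
f′′′(1) = 66

11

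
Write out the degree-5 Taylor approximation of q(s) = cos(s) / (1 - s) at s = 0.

Multiply the numerator's expansion by the denominator's geometric series.
[s^0] = 1;  [s^1] = 1;  [s^2] = 1/2;  [s^3] = 1/2;  [s^4] = 13/24;  [s^5] = 13/24.

13*s^5/24 + 13*s^4/24 + s^3/2 + s^2/2 + s + 1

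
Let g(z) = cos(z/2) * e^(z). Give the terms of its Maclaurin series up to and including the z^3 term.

z^3/24 + 3*z^2/8 + z + 1

Expand each factor separately, then convolve coefficients.
[z^0] = 1;  [z^1] = 1;  [z^2] = 3/8;  [z^3] = 1/24.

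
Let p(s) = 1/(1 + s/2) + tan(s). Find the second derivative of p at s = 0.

Add the two expansions coefficient-wise.
The coefficient of s^2 in the expansion is 1/4, so p′′(0) = 2! * (1/4) = 1/2.

1/2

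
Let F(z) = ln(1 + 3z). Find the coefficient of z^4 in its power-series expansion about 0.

-81/4

Compute the successive derivatives at the expansion point and divide by k!.
F(0) = 0
F′(0) = 3
F′′(0) = -9
F′′′(0) = 54
F^(4)(0) = -486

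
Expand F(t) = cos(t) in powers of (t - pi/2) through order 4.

(t - pi/2)^3/6 - (t - pi/2)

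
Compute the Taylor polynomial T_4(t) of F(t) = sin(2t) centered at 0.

-4*t^3/3 + 2*t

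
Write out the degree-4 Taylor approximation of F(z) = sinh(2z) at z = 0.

Differentiate repeatedly and evaluate at the center.
F(0) = 0
F′(0) = 2
F′′(0) = 0
F′′′(0) = 8
F^(4)(0) = 0

4*z^3/3 + 2*z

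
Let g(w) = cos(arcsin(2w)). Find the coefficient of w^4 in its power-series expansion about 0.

-2

Plug the Maclaurin series of the inner function into that of the outer and collect terms.
g(0) = 1
g′(0) = 0
g′′(0) = -4
g′′′(0) = 0
g^(4)(0) = -48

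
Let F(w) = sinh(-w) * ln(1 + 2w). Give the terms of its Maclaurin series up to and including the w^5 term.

Expand each factor separately, then convolve coefficients.
F(0) = 0
F′(0) = 0
F′′(0) = -4
F′′′(0) = 12
F^(4)(0) = -72
F^(5)(0) = 520
Dividing each by k! gives the coefficients c_0, ..., c_5.

13*w^5/3 - 3*w^4 + 2*w^3 - 2*w^2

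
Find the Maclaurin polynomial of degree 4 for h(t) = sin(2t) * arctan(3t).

Write out both Maclaurin series and multiply, keeping only the needed powers.
h(0) = 0
h′(0) = 0
h′′(0) = 12
h′′′(0) = 0
h^(4)(0) = -528

-22*t^4 + 6*t^2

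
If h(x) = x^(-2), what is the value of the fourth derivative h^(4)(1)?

120

Differentiate repeatedly and evaluate at the center.
From the series, [(x - 1)^4] h = 5; multiply by 4! = 24 to get 120.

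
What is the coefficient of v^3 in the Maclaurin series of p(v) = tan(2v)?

8/3

p(0) = 0
p′(0) = 2
p′′(0) = 0
p′′′(0) = 16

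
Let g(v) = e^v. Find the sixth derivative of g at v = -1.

Differentiate repeatedly and evaluate at the center.
The coefficient of (v + 1)^6 in the expansion is e^(-1)/720, so g^(6)(-1) = 6! * (e^(-1)/720) = e^(-1).

e^(-1)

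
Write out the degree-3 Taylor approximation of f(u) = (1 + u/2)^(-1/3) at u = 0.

-7*u^3/324 + u^2/18 - u/6 + 1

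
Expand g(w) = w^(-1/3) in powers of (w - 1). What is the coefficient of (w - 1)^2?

Compute the successive derivatives at the expansion point and divide by k!.
So c_2 = g′′(1)/2! = 2/9.

2/9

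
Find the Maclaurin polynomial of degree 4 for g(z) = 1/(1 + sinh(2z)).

64*z^4/3 - 28*z^3/3 + 4*z^2 - 2*z + 1

Let u equal the inner series; expand the outer function in u and truncate.
g(0) = 1
g′(0) = -2
g′′(0) = 8
g′′′(0) = -56
g^(4)(0) = 512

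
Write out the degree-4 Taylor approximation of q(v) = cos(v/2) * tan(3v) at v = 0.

69*v^3/8 + 3*v

Multiply the two series term by term and collect like powers.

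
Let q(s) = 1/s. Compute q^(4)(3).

8/81

The coefficient of (s - 3)^4 in the expansion is 1/243, so q^(4)(3) = 4! * (1/243) = 8/81.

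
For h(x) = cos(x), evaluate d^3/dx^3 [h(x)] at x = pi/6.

From the series, [(x - pi/6)^3] h = 1/12; multiply by 3! = 6 to get 1/2.

1/2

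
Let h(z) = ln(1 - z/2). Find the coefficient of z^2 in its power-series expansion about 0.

[z^0] = 0;  [z^1] = -1/2;  [z^2] = -1/8.

-1/8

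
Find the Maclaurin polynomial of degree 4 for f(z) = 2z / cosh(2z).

Invert the denominator's series and multiply.
f(0) = 0
f′(0) = 2
f′′(0) = 0
f′′′(0) = -24
f^(4)(0) = 0

-4*z^3 + 2*z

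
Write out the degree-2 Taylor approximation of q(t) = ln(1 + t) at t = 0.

[t^0] = 0;  [t^1] = 1;  [t^2] = -1/2.

-t^2/2 + t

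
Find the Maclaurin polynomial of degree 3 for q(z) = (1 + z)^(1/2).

z^3/16 - z^2/8 + z/2 + 1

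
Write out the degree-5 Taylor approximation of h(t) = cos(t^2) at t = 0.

1 - t^4/2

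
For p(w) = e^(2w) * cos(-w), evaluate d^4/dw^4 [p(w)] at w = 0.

-7

Take the Cauchy product of the two expansions.
The coefficient of w^4 in the expansion is -7/24, so p^(4)(0) = 4! * (-7/24) = -7.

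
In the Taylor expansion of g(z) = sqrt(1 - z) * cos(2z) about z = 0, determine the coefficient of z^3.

Multiply the two series term by term and collect like powers.
[z^0] = 1;  [z^1] = -1/2;  [z^2] = -17/8;  [z^3] = 15/16.
So c_3 = g′′′(0)/3! = 15/16.

15/16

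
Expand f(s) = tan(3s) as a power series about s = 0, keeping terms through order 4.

f(0) = 0
f′(0) = 3
f′′(0) = 0
f′′′(0) = 54
f^(4)(0) = 0
Dividing each by k! gives the coefficients c_0, ..., c_4.

9*s^3 + 3*s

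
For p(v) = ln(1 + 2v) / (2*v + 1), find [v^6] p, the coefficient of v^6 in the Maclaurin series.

Expand 1/(denominator) as a geometric series and multiply by the numerator's series.
p(0) = 0
p′(0) = 2
p′′(0) = -12
p′′′(0) = 88
p^(4)(0) = -800
p^(5)(0) = 8768
p^(6)(0) = -112896
So c_6 = p^(6)(0)/6! = -784/5.

-784/5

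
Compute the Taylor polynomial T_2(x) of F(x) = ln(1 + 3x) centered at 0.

Use the known series and substitute for the argument.
F(0) = 0
F′(0) = 3
F′′(0) = -9
Then c_k = F^(k)(0)/k! gives each Taylor coefficient.

-9*x^2/2 + 3*x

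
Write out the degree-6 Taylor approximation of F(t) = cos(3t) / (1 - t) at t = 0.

Take the Cauchy product of the two expansions.
F(0) = 1
F′(0) = 1
F′′(0) = -7
F′′′(0) = -21
F^(4)(0) = -3
F^(5)(0) = -15
F^(6)(0) = -819

-91*t^6/80 - t^5/8 - t^4/8 - 7*t^3/2 - 7*t^2/2 + t + 1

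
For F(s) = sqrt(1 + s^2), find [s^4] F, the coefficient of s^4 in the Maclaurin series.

Apply the Taylor formula c_k = f^(k)(a)/k!.
F(0) = 1
F′(0) = 0
F′′(0) = 1
F′′′(0) = 0
F^(4)(0) = -3
So c_4 = F^(4)(0)/4! = -1/8.

-1/8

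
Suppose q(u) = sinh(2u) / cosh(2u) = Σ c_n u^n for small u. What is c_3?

Invert the denominator's series and multiply.
q(0) = 0
q′(0) = 2
q′′(0) = 0
q′′′(0) = -16
Then c_k = q^(k)(0)/k! gives each Taylor coefficient.

-8/3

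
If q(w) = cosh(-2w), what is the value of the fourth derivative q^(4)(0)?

Differentiate repeatedly and evaluate at the center.
From the series, [w^4] q = 2/3; multiply by 4! = 24 to get 16.

16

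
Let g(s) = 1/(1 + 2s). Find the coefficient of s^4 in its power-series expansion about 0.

16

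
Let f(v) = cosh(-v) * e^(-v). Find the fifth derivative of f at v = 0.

-16

Multiply the two series term by term and collect like powers.
The coefficient of v^5 in the expansion is -2/15, so f^(5)(0) = 5! * (-2/15) = -16.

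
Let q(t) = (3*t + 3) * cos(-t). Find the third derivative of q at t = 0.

-9

Distribute the polynomial across the series and collect like powers.
From the series, [t^3] q = -3/2; multiply by 3! = 6 to get -9.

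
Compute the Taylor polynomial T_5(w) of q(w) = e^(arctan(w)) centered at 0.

w^5/24 - 7*w^4/24 - w^3/6 + w^2/2 + w + 1

Plug the Maclaurin series of the inner function into that of the outer and collect terms.
q(0) = 1
q′(0) = 1
q′′(0) = 1
q′′′(0) = -1
q^(4)(0) = -7
q^(5)(0) = 5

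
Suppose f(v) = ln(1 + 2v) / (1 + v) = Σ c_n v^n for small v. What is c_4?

Multiply the two series term by term and collect like powers.
f(0) = 0
f′(0) = 2
f′′(0) = -8
f′′′(0) = 40
f^(4)(0) = -256

-32/3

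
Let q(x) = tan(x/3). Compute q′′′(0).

2/27

The coefficient of x^3 in the expansion is 1/81, so q′′′(0) = 3! * (1/81) = 2/27.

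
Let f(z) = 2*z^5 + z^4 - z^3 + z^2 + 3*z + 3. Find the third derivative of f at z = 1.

From the series, [(z - 1)^3] f = 23; multiply by 3! = 6 to get 138.

138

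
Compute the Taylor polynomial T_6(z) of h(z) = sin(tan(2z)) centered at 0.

Substitute the inner expansion into the outer series and collect powers.
[z^0] = 0;  [z^1] = 2;  [z^2] = 0;  [z^3] = 4/3;  [z^4] = 0;  [z^5] = -4/5;  [z^6] = 0.

-4*z^5/5 + 4*z^3/3 + 2*z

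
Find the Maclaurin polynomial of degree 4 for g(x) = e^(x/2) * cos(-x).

Expand each factor separately, then convolve coefficients.
g(0) = 1
g′(0) = 1/2
g′′(0) = -3/4
g′′′(0) = -11/8
g^(4)(0) = -7/16

-7*x^4/384 - 11*x^3/48 - 3*x^2/8 + x/2 + 1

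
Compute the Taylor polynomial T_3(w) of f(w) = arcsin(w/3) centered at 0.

Compute the successive derivatives at the expansion point and divide by k!.
f(0) = 0
f′(0) = 1/3
f′′(0) = 0
f′′′(0) = 1/27

w^3/162 + w/3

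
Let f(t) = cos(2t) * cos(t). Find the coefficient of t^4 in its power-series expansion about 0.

41/24

Write out both Maclaurin series and multiply, keeping only the needed powers.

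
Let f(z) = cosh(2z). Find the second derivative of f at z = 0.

4

The coefficient of z^2 in the expansion is 2, so f′′(0) = 2! * (2) = 4.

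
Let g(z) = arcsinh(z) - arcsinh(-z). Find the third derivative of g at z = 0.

Add the two expansions coefficient-wise.
From the series, [z^3] g = -1/3; multiply by 3! = 6 to get -2.

-2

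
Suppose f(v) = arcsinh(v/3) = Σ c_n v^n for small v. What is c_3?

-1/162

f(0) = 0
f′(0) = 1/3
f′′(0) = 0
f′′′(0) = -1/27
Dividing each by k! gives the coefficients c_0, ..., c_3.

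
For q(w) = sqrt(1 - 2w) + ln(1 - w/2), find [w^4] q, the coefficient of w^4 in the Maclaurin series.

Combine the two series term by term.
q(0) = 1
q′(0) = -3/2
q′′(0) = -5/4
q′′′(0) = -13/4
q^(4)(0) = -123/8
So c_4 = q^(4)(0)/4! = -41/64.

-41/64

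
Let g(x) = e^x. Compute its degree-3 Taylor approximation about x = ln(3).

(x - ln(3))^3/2 + 3*(x - ln(3))^2/2 + 3*(x - ln(3)) + 3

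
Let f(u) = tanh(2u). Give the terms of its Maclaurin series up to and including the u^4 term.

-8*u^3/3 + 2*u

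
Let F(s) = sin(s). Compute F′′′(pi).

The coefficient of (s - pi)^3 in the expansion is 1/6, so F′′′(pi) = 3! * (1/6) = 1.

1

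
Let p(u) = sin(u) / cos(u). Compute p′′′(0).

2

Divide the numerator series by the denominator series (power-series long division).
The coefficient of u^3 in the expansion is 1/3, so p′′′(0) = 3! * (1/3) = 2.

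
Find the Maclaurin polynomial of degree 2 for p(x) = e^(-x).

x^2/2 - x + 1

Apply the Taylor formula c_k = f^(k)(a)/k!.
p(0) = 1
p′(0) = -1
p′′(0) = 1
Dividing each by k! gives the coefficients c_0, ..., c_2.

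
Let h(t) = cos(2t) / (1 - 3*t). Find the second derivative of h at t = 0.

14

Expand 1/(denominator) as a geometric series and multiply by the numerator's series.
From the series, [t^2] h = 7; multiply by 2! = 2 to get 14.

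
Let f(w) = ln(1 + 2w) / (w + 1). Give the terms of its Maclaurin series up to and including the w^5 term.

256*w^5/15 - 32*w^4/3 + 20*w^3/3 - 4*w^2 + 2*w

Expand 1/(denominator) as a geometric series and multiply by the numerator's series.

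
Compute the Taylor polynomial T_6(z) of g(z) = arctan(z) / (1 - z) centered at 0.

Expand each factor separately, then convolve coefficients.
g(0) = 0
g′(0) = 1
g′′(0) = 2
g′′′(0) = 4
g^(4)(0) = 16
g^(5)(0) = 104
g^(6)(0) = 624

13*z^6/15 + 13*z^5/15 + 2*z^4/3 + 2*z^3/3 + z^2 + z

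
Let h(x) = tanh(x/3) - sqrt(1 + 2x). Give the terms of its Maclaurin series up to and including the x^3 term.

Add the two expansions coefficient-wise.
[x^0] = -1;  [x^1] = -2/3;  [x^2] = 1/2;  [x^3] = -83/162.

-83*x^3/162 + x^2/2 - 2*x/3 - 1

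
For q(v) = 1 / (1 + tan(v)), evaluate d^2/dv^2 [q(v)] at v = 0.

2

Use the geometric series for the reciprocal, then substitute.
The coefficient of v^2 in the expansion is 1, so q′′(0) = 2! * (1) = 2.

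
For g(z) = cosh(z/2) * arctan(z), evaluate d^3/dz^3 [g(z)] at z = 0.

Take the Cauchy product of the two expansions.
From the series, [z^3] g = -5/24; multiply by 3! = 6 to get -5/4.

-5/4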